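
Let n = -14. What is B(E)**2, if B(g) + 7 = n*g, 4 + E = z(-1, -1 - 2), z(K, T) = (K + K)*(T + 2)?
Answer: 441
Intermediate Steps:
z(K, T) = 2*K*(2 + T) (z(K, T) = (2*K)*(2 + T) = 2*K*(2 + T))
E = -2 (E = -4 + 2*(-1)*(2 + (-1 - 2)) = -4 + 2*(-1)*(2 - 3) = -4 + 2*(-1)*(-1) = -4 + 2 = -2)
B(g) = -7 - 14*g
B(E)**2 = (-7 - 14*(-2))**2 = (-7 + 28)**2 = 21**2 = 441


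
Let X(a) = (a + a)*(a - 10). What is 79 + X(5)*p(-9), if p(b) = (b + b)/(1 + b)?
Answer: -67/2 ≈ -33.500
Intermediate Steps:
p(b) = 2*b/(1 + b) (p(b) = (2*b)/(1 + b) = 2*b/(1 + b))
X(a) = 2*a*(-10 + a) (X(a) = (2*a)*(-10 + a) = 2*a*(-10 + a))
79 + X(5)*p(-9) = 79 + (2*5*(-10 + 5))*(2*(-9)/(1 - 9)) = 79 + (2*5*(-5))*(2*(-9)/(-8)) = 79 - 100*(-9)*(-1)/8 = 79 - 50*9/4 = 79 - 225/2 = -67/2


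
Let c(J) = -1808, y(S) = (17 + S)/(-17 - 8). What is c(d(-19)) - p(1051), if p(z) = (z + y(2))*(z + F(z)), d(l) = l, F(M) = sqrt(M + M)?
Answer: -27640256/25 - 26256*sqrt(2102)/25 ≈ -1.1538e+6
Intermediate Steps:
y(S) = -17/25 - S/25 (y(S) = (17 + S)/(-25) = (17 + S)*(-1/25) = -17/25 - S/25)
F(M) = sqrt(2)*sqrt(M) (F(M) = sqrt(2*M) = sqrt(2)*sqrt(M))
p(z) = (-19/25 + z)*(z + sqrt(2)*sqrt(z)) (p(z) = (z + (-17/25 - 1/25*2))*(z + sqrt(2)*sqrt(z)) = (z + (-17/25 - 2/25))*(z + sqrt(2)*sqrt(z)) = (z - 19/25)*(z + sqrt(2)*sqrt(z)) = (-19/25 + z)*(z + sqrt(2)*sqrt(z)))
c(d(-19)) - p(1051) = -1808 - (1051**2 - 19/25*1051 + sqrt(2)*1051**(3/2) - 19*sqrt(2)*sqrt(1051)/25) = -1808 - (1104601 - 19969/25 + sqrt(2)*(1051*sqrt(1051)) - 19*sqrt(2102)/25) = -1808 - (1104601 - 19969/25 + 1051*sqrt(2102) - 19*sqrt(2102)/25) = -1808 - (27595056/25 + 26256*sqrt(2102)/25) = -1808 + (-27595056/25 - 26256*sqrt(2102)/25) = -27640256/25 - 26256*sqrt(2102)/25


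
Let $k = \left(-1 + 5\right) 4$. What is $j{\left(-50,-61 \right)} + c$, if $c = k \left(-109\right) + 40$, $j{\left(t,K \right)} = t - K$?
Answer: $-1693$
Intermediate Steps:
$k = 16$ ($k = 4 \cdot 4 = 16$)
$c = -1704$ ($c = 16 \left(-109\right) + 40 = -1744 + 40 = -1704$)
$j{\left(-50,-61 \right)} + c = \left(-50 - -61\right) - 1704 = \left(-50 + 61\right) - 1704 = 11 - 1704 = -1693$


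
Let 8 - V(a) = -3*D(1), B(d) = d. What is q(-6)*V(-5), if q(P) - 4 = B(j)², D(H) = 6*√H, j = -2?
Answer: 208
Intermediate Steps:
q(P) = 8 (q(P) = 4 + (-2)² = 4 + 4 = 8)
V(a) = 26 (V(a) = 8 - (-3)*6*√1 = 8 - (-3)*6*1 = 8 - (-3)*6 = 8 - 1*(-18) = 8 + 18 = 26)
q(-6)*V(-5) = 8*26 = 208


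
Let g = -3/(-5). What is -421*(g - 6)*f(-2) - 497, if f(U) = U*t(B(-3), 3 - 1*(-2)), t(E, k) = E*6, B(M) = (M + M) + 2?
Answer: 543131/5 ≈ 1.0863e+5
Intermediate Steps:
B(M) = 2 + 2*M (B(M) = 2*M + 2 = 2 + 2*M)
t(E, k) = 6*E
f(U) = -24*U (f(U) = U*(6*(2 + 2*(-3))) = U*(6*(2 - 6)) = U*(6*(-4)) = U*(-24) = -24*U)
g = ⅗ (g = -3*(-⅕) = ⅗ ≈ 0.60000)
-421*(g - 6)*f(-2) - 497 = -421*(⅗ - 6)*(-24*(-2)) - 497 = -(-11367)*48/5 - 497 = -421*(-1296/5) - 497 = 545616/5 - 497 = 543131/5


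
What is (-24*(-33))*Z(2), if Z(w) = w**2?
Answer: 3168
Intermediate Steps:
(-24*(-33))*Z(2) = -24*(-33)*2**2 = 792*4 = 3168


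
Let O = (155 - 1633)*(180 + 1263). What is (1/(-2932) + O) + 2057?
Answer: -6247203605/2932 ≈ -2.1307e+6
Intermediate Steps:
O = -2132754 (O = -1478*1443 = -2132754)
(1/(-2932) + O) + 2057 = (1/(-2932) - 2132754) + 2057 = (-1/2932 - 2132754) + 2057 = -6253234729/2932 + 2057 = -6247203605/2932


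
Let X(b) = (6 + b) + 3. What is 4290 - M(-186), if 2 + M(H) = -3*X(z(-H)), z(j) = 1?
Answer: 4322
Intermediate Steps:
X(b) = 9 + b
M(H) = -32 (M(H) = -2 - 3*(9 + 1) = -2 - 3*10 = -2 - 30 = -32)
4290 - M(-186) = 4290 - 1*(-32) = 4290 + 32 = 4322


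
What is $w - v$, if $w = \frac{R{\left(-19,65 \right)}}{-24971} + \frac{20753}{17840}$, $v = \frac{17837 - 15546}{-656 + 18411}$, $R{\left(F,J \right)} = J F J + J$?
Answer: $\frac{1343476194513}{316381770928} \approx 4.2464$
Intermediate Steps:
$R{\left(F,J \right)} = J + F J^{2}$ ($R{\left(F,J \right)} = F J J + J = F J^{2} + J = J + F J^{2}$)
$v = \frac{2291}{17755} \approx 0.12903$
$w = \frac{1949169563}{445482640}$ ($w = \frac{65 \left(1 - 1235\right)}{-24971} + \frac{20753}{17840} = 65 \left(1 - 1235\right) \left(- \frac{1}{24971}\right) + 20753 \cdot \frac{1}{17840} = 65 \left(-1234\right) \left(- \frac{1}{24971}\right) + \frac{20753}{17840} = \left(-80210\right) \left(- \frac{1}{24971}\right) + \frac{20753}{17840} = \frac{80210}{24971} + \frac{20753}{17840} = \frac{1949169563}{445482640} \approx 4.3754$)
$w - v = \frac{1949169563}{445482640} - \frac{2291}{17755} = \frac{1343476194513}{316381770928}$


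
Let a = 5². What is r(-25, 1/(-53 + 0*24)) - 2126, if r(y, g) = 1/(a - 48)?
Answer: -48899/23 ≈ -2126.0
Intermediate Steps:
a = 25
r(y, g) = -1/23 (r(y, g) = 1/(25 - 48) = 1/(-23) = -1/23)
r(-25, 1/(-53 + 0*24)) - 2126 = -1/23 - 2126 = -48899/23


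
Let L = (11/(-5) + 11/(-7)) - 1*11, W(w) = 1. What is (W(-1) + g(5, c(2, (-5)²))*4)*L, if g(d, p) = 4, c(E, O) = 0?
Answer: -8789/35 ≈ -251.11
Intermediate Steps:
L = -517/35 (L = (11*(-⅕) + 11*(-⅐)) - 11 = (-11/5 - 11/7) - 11 = -132/35 - 11 = -517/35 ≈ -14.771)
(W(-1) + g(5, c(2, (-5)²))*4)*L = (1 + 4*4)*(-517/35) = (1 + 16)*(-517/35) = 17*(-517/35) = -8789/35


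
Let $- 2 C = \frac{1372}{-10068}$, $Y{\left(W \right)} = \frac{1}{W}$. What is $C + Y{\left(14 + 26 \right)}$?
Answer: $\frac{9377}{100680} \approx 0.093137$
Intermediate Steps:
$C = \frac{343}{5034}$ ($C = - \frac{1372 \frac{1}{-10068}}{2} = - \frac{1372 \left(- \frac{1}{10068}\right)}{2} = \left(- \frac{1}{2}\right) \left(- \frac{343}{2517}\right) = \frac{343}{5034} \approx 0.068137$)
$C + Y{\left(14 + 26 \right)} = \frac{343}{5034} + \frac{1}{14 + 26} = \frac{343}{5034} + \frac{1}{40} = \frac{9377}{100680}$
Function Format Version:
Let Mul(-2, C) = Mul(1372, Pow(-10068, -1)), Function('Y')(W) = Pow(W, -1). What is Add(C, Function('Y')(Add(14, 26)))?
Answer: Rational(9377, 100680) ≈ 0.093137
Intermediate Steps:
C = Rational(343, 5034) (C = Mul(Rational(-1, 2), Mul(1372, Pow(-10068, -1))) = Mul(Rational(-1, 2), Mul(1372, Rational(-1, 10068))) = Mul(Rational(-1, 2), Rational(-343, 2517)) = Rational(343, 5034) ≈ 0.068137)
Add(C, Function('Y')(Add(14, 26))) = Add(Rational(343, 5034), Pow(Add(14, 26), -1)) = Add(Rational(343, 5034), Pow(40, -1)) = Add(Rational(343, 5034), Rational(1, 40)) = Rational(9377, 100680)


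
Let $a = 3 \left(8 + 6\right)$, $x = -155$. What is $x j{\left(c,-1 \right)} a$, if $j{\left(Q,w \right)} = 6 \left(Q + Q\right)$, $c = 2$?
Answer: $-156240$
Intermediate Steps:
$a = 42$ ($a = 3 \cdot 14 = 42$)
$j{\left(Q,w \right)} = 12 Q$ ($j{\left(Q,w \right)} = 6 \cdot 2 Q = 12 Q$)
$x j{\left(c,-1 \right)} a = - 155 \cdot 12 \cdot 2 \cdot 42 = \left(-155\right) 24 \cdot 42 = \left(-3720\right) 42 = -156240$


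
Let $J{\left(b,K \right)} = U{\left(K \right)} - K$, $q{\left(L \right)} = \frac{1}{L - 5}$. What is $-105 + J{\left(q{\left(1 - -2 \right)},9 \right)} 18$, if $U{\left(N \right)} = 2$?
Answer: $-231$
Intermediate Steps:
$q{\left(L \right)} = \frac{1}{-5 + L}$
$J{\left(b,K \right)} = 2 - K$
$-105 + J{\left(q{\left(1 - -2 \right)},9 \right)} 18 = -105 + \left(2 - 9\right) 18 = -105 - 126 = -231$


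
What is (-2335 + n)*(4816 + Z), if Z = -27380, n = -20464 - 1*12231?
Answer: 790416920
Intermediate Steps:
n = -32695 (n = -20464 - 12231 = -32695)
(-2335 + n)*(4816 + Z) = (-2335 - 32695)*(4816 - 27380) = -35030*(-22564) = 790416920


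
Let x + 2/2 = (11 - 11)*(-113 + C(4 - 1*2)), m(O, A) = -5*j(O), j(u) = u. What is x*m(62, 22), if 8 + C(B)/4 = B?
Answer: 310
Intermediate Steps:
C(B) = -32 + 4*B
m(O, A) = -5*O
x = -1 (x = -1 + (11 - 11)*(-113 + (-32 + 4*(4 - 1*2))) = -1 + 0*(-113 + (-32 + 4*(4 - 2))) = -1 + 0*(-113 + (-32 + 4*2)) = -1 + 0*(-113 + (-32 + 8)) = -1 + 0*(-113 - 24) = -1 + 0*(-137) = -1 + 0 = -1)
x*m(62, 22) = -(-5)*62 = -1*(-310) = 310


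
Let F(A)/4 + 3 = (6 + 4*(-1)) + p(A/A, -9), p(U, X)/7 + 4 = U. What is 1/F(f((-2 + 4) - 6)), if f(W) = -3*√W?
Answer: -1/88 ≈ -0.011364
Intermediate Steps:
p(U, X) = -28 + 7*U
F(A) = -88 (F(A) = -12 + 4*((6 + 4*(-1)) + (-28 + 7*(A/A))) = -12 + 4*((6 - 4) + (-28 + 7*1)) = -12 + 4*(2 + (-28 + 7)) = -12 + 4*(2 - 21) = -12 + 4*(-19) = -12 - 76 = -88)
1/F(f((-2 + 4) - 6)) = 1/(-88) = -1/88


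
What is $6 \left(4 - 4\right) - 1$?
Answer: $-1$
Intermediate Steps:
$6 \left(4 - 4\right) - 1 = 6 \cdot 0 - 1 = 0 - 1 = -1$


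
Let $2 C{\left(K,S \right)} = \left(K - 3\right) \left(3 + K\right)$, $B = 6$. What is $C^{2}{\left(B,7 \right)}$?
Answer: $\frac{729}{4} \approx 182.25$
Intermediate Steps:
$C{\left(K,S \right)} = \frac{\left(-3 + K\right) \left(3 + K\right)}{2}$ ($C{\left(K,S \right)} = \frac{\left(K - 3\right) \left(3 + K\right)}{2} = \frac{\left(-3 + K\right) \left(3 + K\right)}{2}$)
$C^{2}{\left(B,7 \right)} = \left(- \frac{9}{2} + \frac{6^{2}}{2}\right)^{2} = \left(- \frac{9}{2} + \frac{1}{2} \cdot 36\right)^{2} = \left(- \frac{9}{2} + 18\right)^{2} = \left(\frac{27}{2}\right)^{2} = \frac{729}{4}$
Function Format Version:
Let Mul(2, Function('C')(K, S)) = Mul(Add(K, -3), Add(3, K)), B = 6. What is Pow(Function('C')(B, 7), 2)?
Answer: Rational(729, 4) ≈ 182.25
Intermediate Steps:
Function('C')(K, S) = Mul(Rational(1, 2), Add(-3, K), Add(3, K)) (Function('C')(K, S) = Mul(Rational(1, 2), Mul(Add(K, -3), Add(3, K))) = Mul(Rational(1, 2), Mul(Add(-3, K), Add(3, K))) = Mul(Rational(1, 2), Add(-3, K), Add(3, K)))
Pow(Function('C')(B, 7), 2) = Pow(Add(Rational(-9, 2), Mul(Rational(1, 2), Pow(6, 2))), 2) = Pow(Add(Rational(-9, 2), Mul(Rational(1, 2), 36)), 2) = Pow(Add(Rational(-9, 2), 18), 2) = Pow(Rational(27, 2), 2) = Rational(729, 4)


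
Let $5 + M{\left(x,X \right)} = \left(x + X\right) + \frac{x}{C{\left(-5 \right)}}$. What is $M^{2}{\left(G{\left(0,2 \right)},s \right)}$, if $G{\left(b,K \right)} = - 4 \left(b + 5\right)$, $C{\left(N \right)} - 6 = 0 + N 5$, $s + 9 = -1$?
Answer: $\frac{416025}{361} \approx 1152.4$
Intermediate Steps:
$s = -10$ ($s = -9 - 1 = -10$)
$C{\left(N \right)} = 6 + 5 N$ ($C{\left(N \right)} = 6 + \left(0 + N 5\right) = 6 + \left(0 + 5 N\right) = 6 + 5 N$)
$G{\left(b,K \right)} = -20 - 4 b$ ($G{\left(b,K \right)} = - 4 \left(5 + b\right) = -20 - 4 b$)
$M{\left(x,X \right)} = -5 + X + \frac{18 x}{19}$ ($M{\left(x,X \right)} = -5 + \left(\left(x + X\right) + \frac{x}{6 + 5 \left(-5\right)}\right) = -5 + \left(\left(X + x\right) + \frac{x}{6 - 25}\right) = -5 + \left(\left(X + x\right) + \frac{x}{-19}\right) = -5 + \left(\left(X + x\right) + x \left(- \frac{1}{19}\right)\right) = -5 + \left(\left(X + x\right) - \frac{x}{19}\right) = -5 + \left(X + \frac{18 x}{19}\right) = -5 + X + \frac{18 x}{19}$)
$M^{2}{\left(G{\left(0,2 \right)},s \right)} = \left(-5 - 10 + \frac{18 \left(-20 - 0\right)}{19}\right)^{2} = \left(-5 - 10 + \frac{18 \left(-20 + 0\right)}{19}\right)^{2} = \left(-5 - 10 + \frac{18}{19} \left(-20\right)\right)^{2} = \left(-5 - 10 - \frac{360}{19}\right)^{2} = \left(- \frac{645}{19}\right)^{2} = \frac{416025}{361}$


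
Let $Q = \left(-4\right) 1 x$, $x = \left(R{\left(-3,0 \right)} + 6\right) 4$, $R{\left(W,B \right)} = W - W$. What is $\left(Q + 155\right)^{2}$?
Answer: $3481$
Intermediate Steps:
$R{\left(W,B \right)} = 0$
$x = 24$ ($x = \left(0 + 6\right) 4 = 6 \cdot 4 = 24$)
$Q = -96$ ($Q = \left(-4\right) 1 \cdot 24 = \left(-4\right) 24 = -96$)
$\left(Q + 155\right)^{2} = \left(-96 + 155\right)^{2} = 59^{2} = 3481$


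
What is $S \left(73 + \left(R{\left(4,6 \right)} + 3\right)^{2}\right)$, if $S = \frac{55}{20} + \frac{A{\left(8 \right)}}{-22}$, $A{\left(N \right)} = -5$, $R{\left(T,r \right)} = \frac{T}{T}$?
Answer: $\frac{11659}{44} \approx 264.98$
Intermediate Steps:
$R{\left(T,r \right)} = 1$
$S = \frac{131}{44}$ ($S = \frac{55}{20} - \frac{5}{-22} = 55 \cdot \frac{1}{20} - - \frac{5}{22} = \frac{11}{4} + \frac{5}{22} = \frac{131}{44} \approx 2.9773$)
$S \left(73 + \left(R{\left(4,6 \right)} + 3\right)^{2}\right) = \frac{131 \left(73 + \left(1 + 3\right)^{2}\right)}{44} = \frac{131 \left(73 + 4^{2}\right)}{44} = \frac{131 \left(73 + 16\right)}{44} = \frac{131}{44} \cdot 89 = \frac{11659}{44}$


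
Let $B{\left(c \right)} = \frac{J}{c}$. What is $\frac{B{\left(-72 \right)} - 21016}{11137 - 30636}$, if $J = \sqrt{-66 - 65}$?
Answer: $\frac{568}{527} + \frac{i \sqrt{131}}{1403928} \approx 1.0778 + 8.1525 \cdot 10^{-6} i$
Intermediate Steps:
$J = i \sqrt{131}$ ($J = \sqrt{-131} = i \sqrt{131} \approx 11.446 i$)
$B{\left(c \right)} = \frac{i \sqrt{131}}{c}$
$\frac{B{\left(-72 \right)} - 21016}{11137 - 30636} = \frac{\frac{i \sqrt{131}}{-72} - 21016}{11137 - 30636} = \frac{i \sqrt{131} \left(- \frac{1}{72}\right) - 21016}{-19499} = \left(- \frac{i \sqrt{131}}{72} - 21016\right) \left(- \frac{1}{19499}\right) = \left(-21016 - \frac{i \sqrt{131}}{72}\right) \left(- \frac{1}{19499}\right) = \frac{568}{527} + \frac{i \sqrt{131}}{1403928}$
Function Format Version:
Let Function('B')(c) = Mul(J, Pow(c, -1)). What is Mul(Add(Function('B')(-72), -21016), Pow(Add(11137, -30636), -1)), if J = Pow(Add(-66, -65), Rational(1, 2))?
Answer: Add(Rational(568, 527), Mul(Rational(1, 1403928), I, Pow(131, Rational(1, 2)))) ≈ Add(1.0778, Mul(8.1525e-6, I))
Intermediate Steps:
J = Mul(I, Pow(131, Rational(1, 2))) (J = Pow(-131, Rational(1, 2)) = Mul(I, Pow(131, Rational(1, 2))) ≈ Mul(11.446, I))
Function('B')(c) = Mul(I, Pow(131, Rational(1, 2)), Pow(c, -1)) (Function('B')(c) = Mul(Mul(I, Pow(131, Rational(1, 2))), Pow(c, -1)) = Mul(I, Pow(131, Rational(1, 2)), Pow(c, -1)))
Mul(Add(Function('B')(-72), -21016), Pow(Add(11137, -30636), -1)) = Mul(Add(Mul(I, Pow(131, Rational(1, 2)), Pow(-72, -1)), -21016), Pow(Add(11137, -30636), -1)) = Mul(Add(Mul(I, Pow(131, Rational(1, 2)), Rational(-1, 72)), -21016), Pow(-19499, -1)) = Mul(Add(Mul(Rational(-1, 72), I, Pow(131, Rational(1, 2))), -21016), Rational(-1, 19499)) = Mul(Add(-21016, Mul(Rational(-1, 72), I, Pow(131, Rational(1, 2)))), Rational(-1, 19499)) = Add(Rational(568, 527), Mul(Rational(1, 1403928), I, Pow(131, Rational(1, 2))))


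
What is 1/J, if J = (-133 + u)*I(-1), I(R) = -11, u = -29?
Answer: 1/1782 ≈ 0.00056117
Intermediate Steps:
J = 1782 (J = (-133 - 29)*(-11) = -162*(-11) = 1782)
1/J = 1/1782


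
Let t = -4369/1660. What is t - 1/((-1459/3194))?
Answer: -1072331/2421940 ≈ -0.44276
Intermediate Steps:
t = -4369/1660 (t = -4369*1/1660 = -4369/1660 ≈ -2.6319)
t - 1/((-1459/3194)) = -4369/1660 - 1/((-1459/3194)) = -4369/1660 - 1/((-1459*1/3194)) = -4369/1660 - 1/(-1459/3194) = -4369/1660 - 1*(-3194/1459) = -4369/1660 + 3194/1459 = -1072331/2421940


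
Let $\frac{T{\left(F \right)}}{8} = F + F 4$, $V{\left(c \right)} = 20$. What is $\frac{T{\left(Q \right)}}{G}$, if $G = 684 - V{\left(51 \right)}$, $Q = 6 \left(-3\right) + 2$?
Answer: $- \frac{80}{83} \approx -0.96386$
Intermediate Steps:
$Q = -16$ ($Q = -18 + 2 = -16$)
$T{\left(F \right)} = 40 F$ ($T{\left(F \right)} = 8 \left(F + F 4\right) = 8 \left(F + 4 F\right) = 8 \cdot 5 F = 40 F$)
$G = 664$ ($G = 684 - 20 = 664$)
$\frac{T{\left(Q \right)}}{G} = \frac{40 \left(-16\right)}{664} = \left(-640\right) \frac{1}{664} = - \frac{80}{83}$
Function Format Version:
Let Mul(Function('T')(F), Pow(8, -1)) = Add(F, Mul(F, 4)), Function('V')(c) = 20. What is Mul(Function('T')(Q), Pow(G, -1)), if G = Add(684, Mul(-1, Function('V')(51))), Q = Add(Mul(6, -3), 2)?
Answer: Rational(-80, 83) ≈ -0.96386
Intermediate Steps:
Q = -16 (Q = Add(-18, 2) = -16)
Function('T')(F) = Mul(40, F) (Function('T')(F) = Mul(8, Add(F, Mul(F, 4))) = Mul(8, Add(F, Mul(4, F))) = Mul(8, Mul(5, F)) = Mul(40, F))
G = 664 (G = Add(684, Mul(-1, 20)) = Add(684, -20) = 664)
Mul(Function('T')(Q), Pow(G, -1)) = Mul(Mul(40, -16), Pow(664, -1)) = Mul(-640, Rational(1, 664)) = Rational(-80, 83)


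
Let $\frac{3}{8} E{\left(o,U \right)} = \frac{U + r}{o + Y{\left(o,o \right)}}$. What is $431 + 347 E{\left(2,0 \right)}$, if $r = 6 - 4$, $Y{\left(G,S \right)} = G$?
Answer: $\frac{2681}{3} \approx 893.67$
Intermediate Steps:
$r = 2$ ($r = 6 - 4 = 2$)
$E{\left(o,U \right)} = \frac{4 \left(2 + U\right)}{3 o}$ ($E{\left(o,U \right)} = \frac{8 \frac{U + 2}{o + o}}{3} = \frac{8 \frac{2 + U}{2 o}}{3} = \frac{4 \left(2 + U\right)}{3 o}$)
$431 + 347 E{\left(2,0 \right)} = 431 + 347 \frac{4 \left(2 + 0\right)}{3 \cdot 2} = 431 + 347 \cdot \frac{4}{3} \cdot \frac{1}{2} \cdot 2 = 431 + 347 \cdot \frac{4}{3} = 431 + \frac{1388}{3} = \frac{2681}{3}$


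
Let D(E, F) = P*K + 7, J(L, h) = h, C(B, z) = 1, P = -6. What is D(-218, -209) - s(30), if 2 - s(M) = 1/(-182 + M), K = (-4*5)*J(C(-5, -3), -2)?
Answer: -35721/152 ≈ -235.01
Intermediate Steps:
K = 40 (K = -4*5*(-2) = -20*(-2) = 40)
s(M) = 2 - 1/(-182 + M)
D(E, F) = -233 (D(E, F) = -6*40 + 7 = -240 + 7 = -233)
D(-218, -209) - s(30) = -233 - (-365 + 2*30)/(-182 + 30) = -233 - (-365 + 60)/(-152) = -233 - (-1)*(-305)/152 = -233 - 1*305/152 = -233 - 305/152 = -35721/152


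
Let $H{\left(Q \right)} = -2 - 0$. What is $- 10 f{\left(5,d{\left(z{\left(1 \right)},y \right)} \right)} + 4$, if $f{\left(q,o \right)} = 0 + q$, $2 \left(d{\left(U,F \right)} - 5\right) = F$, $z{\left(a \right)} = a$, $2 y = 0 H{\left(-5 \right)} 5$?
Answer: $-46$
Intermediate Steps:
$H{\left(Q \right)} = -2$ ($H{\left(Q \right)} = -2 + 0 = -2$)
$y = 0$ ($y = \frac{0 \left(-2\right) 5}{2} = \frac{0 \cdot 5}{2} = \frac{1}{2} \cdot 0 = 0$)
$d{\left(U,F \right)} = 5 + \frac{F}{2}$
$f{\left(q,o \right)} = q$
$- 10 f{\left(5,d{\left(z{\left(1 \right)},y \right)} \right)} + 4 = \left(-10\right) 5 + 4 = -50 + 4 = -46$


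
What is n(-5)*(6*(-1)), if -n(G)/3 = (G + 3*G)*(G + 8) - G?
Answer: -990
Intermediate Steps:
n(G) = 3*G - 12*G*(8 + G) (n(G) = -3*((G + 3*G)*(G + 8) - G) = -3*((4*G)*(8 + G) - G) = -3*(4*G*(8 + G) - G) = -3*(-G + 4*G*(8 + G)) = 3*G - 12*G*(8 + G))
n(-5)*(6*(-1)) = (-3*(-5)*(31 + 4*(-5)))*(6*(-1)) = -3*(-5)*(31 - 20)*(-6) = -3*(-5)*11*(-6) = 165*(-6) = -990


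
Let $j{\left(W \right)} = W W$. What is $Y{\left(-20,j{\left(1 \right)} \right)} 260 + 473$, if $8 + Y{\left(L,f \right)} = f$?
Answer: $-1347$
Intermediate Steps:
$j{\left(W \right)} = W^{2}$
$Y{\left(L,f \right)} = -8 + f$
$Y{\left(-20,j{\left(1 \right)} \right)} 260 + 473 = \left(-8 + 1^{2}\right) 260 + 473 = \left(-8 + 1\right) 260 + 473 = \left(-7\right) 260 + 473 = -1820 + 473 = -1347$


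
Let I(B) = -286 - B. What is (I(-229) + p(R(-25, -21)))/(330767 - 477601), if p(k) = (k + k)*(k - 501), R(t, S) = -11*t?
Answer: 124357/146834 ≈ 0.84692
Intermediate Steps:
p(k) = 2*k*(-501 + k) (p(k) = (2*k)*(-501 + k) = 2*k*(-501 + k))
(I(-229) + p(R(-25, -21)))/(330767 - 477601) = ((-286 - 1*(-229)) + 2*(-11*(-25))*(-501 - 11*(-25)))/(330767 - 477601) = ((-286 + 229) + 2*275*(-501 + 275))/(-146834) = (-57 + 2*275*(-226))*(-1/146834) = (-57 - 124300)*(-1/146834) = -124357*(-1/146834) = 124357/146834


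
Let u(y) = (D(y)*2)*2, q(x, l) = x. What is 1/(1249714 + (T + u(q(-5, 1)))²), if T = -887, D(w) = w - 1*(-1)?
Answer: 1/2065123 ≈ 4.8423e-7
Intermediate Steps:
D(w) = 1 + w (D(w) = w + 1 = 1 + w)
u(y) = 4 + 4*y (u(y) = ((1 + y)*2)*2 = (2 + 2*y)*2 = 4 + 4*y)
1/(1249714 + (T + u(q(-5, 1)))²) = 1/(1249714 + (-887 + (4 + 4*(-5)))²) = 1/(1249714 + (-887 + (4 - 20))²) = 1/(1249714 + (-887 - 16)²) = 1/(1249714 + (-903)²) = 1/(1249714 + 815409) = 1/2065123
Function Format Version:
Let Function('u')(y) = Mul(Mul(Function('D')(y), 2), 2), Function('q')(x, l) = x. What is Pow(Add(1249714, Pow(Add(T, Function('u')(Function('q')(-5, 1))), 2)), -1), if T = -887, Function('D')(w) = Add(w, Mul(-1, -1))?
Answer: Rational(1, 2065123) ≈ 4.8423e-7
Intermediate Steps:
Function('D')(w) = Add(1, w) (Function('D')(w) = Add(w, 1) = Add(1, w))
Function('u')(y) = Add(4, Mul(4, y)) (Function('u')(y) = Mul(Mul(Add(1, y), 2), 2) = Mul(Add(2, Mul(2, y)), 2) = Add(4, Mul(4, y)))
Pow(Add(1249714, Pow(Add(T, Function('u')(Function('q')(-5, 1))), 2)), -1) = Pow(Add(1249714, Pow(Add(-887, Add(4, Mul(4, -5))), 2)), -1) = Pow(Add(1249714, Pow(Add(-887, Add(4, -20)), 2)), -1) = Pow(Add(1249714, Pow(Add(-887, -16), 2)), -1) = Pow(Add(1249714, Pow(-903, 2)), -1) = Pow(Add(1249714, 815409), -1) = Pow(2065123, -1) = Rational(1, 2065123)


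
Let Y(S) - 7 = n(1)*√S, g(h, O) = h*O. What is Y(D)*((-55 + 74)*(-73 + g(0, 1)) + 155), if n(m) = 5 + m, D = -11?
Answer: -8624 - 7392*I*√11 ≈ -8624.0 - 24517.0*I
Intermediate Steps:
g(h, O) = O*h
Y(S) = 7 + 6*√S (Y(S) = 7 + (5 + 1)*√S = 7 + 6*√S)
Y(D)*((-55 + 74)*(-73 + g(0, 1)) + 155) = (7 + 6*√(-11))*((-55 + 74)*(-73 + 1*0) + 155) = (7 + 6*(I*√11))*(19*(-73 + 0) + 155) = (7 + 6*I*√11)*(19*(-73) + 155) = (7 + 6*I*√11)*(-1387 + 155) = (7 + 6*I*√11)*(-1232) = -8624 - 7392*I*√11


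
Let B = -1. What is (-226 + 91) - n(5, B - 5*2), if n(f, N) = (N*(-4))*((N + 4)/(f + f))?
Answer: -521/5 ≈ -104.20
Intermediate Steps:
n(f, N) = -2*N*(4 + N)/f (n(f, N) = (-4*N)*((4 + N)/((2*f))) = (-4*N)*((4 + N)*(1/(2*f))) = (-4*N)*((4 + N)/(2*f)) = -2*N*(4 + N)/f)
(-226 + 91) - n(5, B - 5*2) = (-226 + 91) - (-2)*(-1 - 5*2)*(4 + (-1 - 5*2))/5 = -135 - (-2)*(-1 - 10)*(4 + (-1 - 10))/5 = -135 - (-2)*(-11)*(4 - 11)/5 = -135 - (-2)*(-11)*(-7)/5 = -135 - 1*(-154/5) = -135 + 154/5 = -521/5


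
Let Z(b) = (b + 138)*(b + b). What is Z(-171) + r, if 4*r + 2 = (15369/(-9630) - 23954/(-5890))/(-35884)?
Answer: 3062682457362533/271382079840 ≈ 11286.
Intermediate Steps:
r = -135695711707/271382079840 (r = -1/2 + ((15369/(-9630) - 23954/(-5890))/(-35884))/4 = -1/2 + ((15369*(-1/9630) - 23954*(-1/5890))*(-1/35884))/4 = -1/2 + ((-5123/3210 + 11977/2945)*(-1/35884))/4 = -1/2 + ((4671787/1890690)*(-1/35884))/4 = -1/2 + (1/4)*(-4671787/67845519960) = -1/2 - 4671787/271382079840 = -135695711707/271382079840 ≈ -0.50002)
Z(b) = 2*b*(138 + b) (Z(b) = (138 + b)*(2*b) = 2*b*(138 + b))
Z(-171) + r = 2*(-171)*(138 - 171) - 135695711707/271382079840 = 2*(-171)*(-33) - 135695711707/271382079840 = 11286 - 135695711707/271382079840 = 3062682457362533/271382079840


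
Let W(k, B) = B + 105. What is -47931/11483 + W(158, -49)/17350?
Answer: -415479901/99615025 ≈ -4.1709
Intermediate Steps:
W(k, B) = 105 + B
-47931/11483 + W(158, -49)/17350 = -47931/11483 + (105 - 49)/17350 = -47931*1/11483 + 56*(1/17350) = -47931/11483 + 28/8675 = -415479901/99615025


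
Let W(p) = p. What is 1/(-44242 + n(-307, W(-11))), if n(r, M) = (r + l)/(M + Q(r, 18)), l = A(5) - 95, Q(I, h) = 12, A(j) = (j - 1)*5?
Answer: -1/44624 ≈ -2.2409e-5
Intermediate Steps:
A(j) = -5 + 5*j (A(j) = (-1 + j)*5 = -5 + 5*j)
l = -75 (l = (-5 + 5*5) - 95 = (-5 + 25) - 95 = 20 - 95 = -75)
n(r, M) = (-75 + r)/(12 + M) (n(r, M) = (r - 75)/(M + 12) = (-75 + r)/(12 + M))
1/(-44242 + n(-307, W(-11))) = 1/(-44242 + (-75 - 307)/(12 - 11)) = 1/(-44242 - 382/1) = 1/(-44242 + 1*(-382)) = 1/(-44242 - 382) = 1/(-44624) = -1/44624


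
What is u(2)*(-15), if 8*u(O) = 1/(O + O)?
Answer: -15/32 ≈ -0.46875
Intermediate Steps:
u(O) = 1/(16*O) (u(O) = 1/(8*(O + O)) = 1/(8*((2*O))) = (1/(2*O))/8 = 1/(16*O))
u(2)*(-15) = ((1/16)/2)*(-15) = ((1/16)*(½))*(-15) = (1/32)*(-15) = -15/32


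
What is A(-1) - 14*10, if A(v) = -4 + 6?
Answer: -138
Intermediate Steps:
A(v) = 2
A(-1) - 14*10 = 2 - 14*10 = 2 - 140 = -138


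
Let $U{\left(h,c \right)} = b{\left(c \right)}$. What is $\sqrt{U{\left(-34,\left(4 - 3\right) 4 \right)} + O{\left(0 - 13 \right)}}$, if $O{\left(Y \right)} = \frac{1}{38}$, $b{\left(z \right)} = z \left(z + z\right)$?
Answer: $\frac{\sqrt{46246}}{38} \approx 5.6592$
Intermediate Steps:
$b{\left(z \right)} = 2 z^{2}$ ($b{\left(z \right)} = z 2 z = 2 z^{2}$)
$O{\left(Y \right)} = \frac{1}{38}$
$U{\left(h,c \right)} = 2 c^{2}$
$\sqrt{U{\left(-34,\left(4 - 3\right) 4 \right)} + O{\left(0 - 13 \right)}} = \sqrt{2 \left(\left(4 - 3\right) 4\right)^{2} + \frac{1}{38}} = \sqrt{2 \left(1 \cdot 4\right)^{2} + \frac{1}{38}} = \sqrt{2 \cdot 4^{2} + \frac{1}{38}} = \sqrt{2 \cdot 16 + \frac{1}{38}} = \sqrt{32 + \frac{1}{38}} = \sqrt{\frac{1217}{38}} = \frac{\sqrt{46246}}{38}$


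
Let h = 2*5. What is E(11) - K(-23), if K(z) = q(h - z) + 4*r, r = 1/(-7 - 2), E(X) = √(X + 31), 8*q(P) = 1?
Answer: 23/72 + √42 ≈ 6.8002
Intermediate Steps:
h = 10
q(P) = ⅛ (q(P) = (⅛)*1 = ⅛)
E(X) = √(31 + X)
r = -⅑ (r = 1/(-9) = -⅑ ≈ -0.11111)
K(z) = -23/72 (K(z) = ⅛ + 4*(-⅑) = ⅛ - 4/9 = -23/72)
E(11) - K(-23) = √(31 + 11) - 1*(-23/72) = √42 + 23/72 = 23/72 + √42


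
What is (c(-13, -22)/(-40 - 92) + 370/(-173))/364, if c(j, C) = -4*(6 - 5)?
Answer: -12037/2078076 ≈ -0.0057924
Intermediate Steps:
c(j, C) = -4 (c(j, C) = -4*1 = -4)
(c(-13, -22)/(-40 - 92) + 370/(-173))/364 = (-4/(-40 - 92) + 370/(-173))/364 = (-4/(-132) + 370*(-1/173))*(1/364) = (-4*(-1/132) - 370/173)*(1/364) = (1/33 - 370/173)*(1/364) = -12037/5709*1/364 = -12037/2078076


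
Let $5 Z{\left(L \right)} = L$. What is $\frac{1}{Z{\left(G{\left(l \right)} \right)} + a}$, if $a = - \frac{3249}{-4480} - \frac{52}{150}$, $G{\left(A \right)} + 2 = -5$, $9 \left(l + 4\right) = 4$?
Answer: $- \frac{67200}{68641} \approx -0.97901$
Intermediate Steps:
$l = - \frac{32}{9}$ ($l = -4 + \frac{1}{9} \cdot 4 = -4 + \frac{4}{9} = - \frac{32}{9} \approx -3.5556$)
$G{\left(A \right)} = -7$ ($G{\left(A \right)} = -2 - 5 = -7$)
$Z{\left(L \right)} = \frac{L}{5}$
$a = \frac{25439}{67200}$ ($a = \left(-3249\right) \left(- \frac{1}{4480}\right) - \frac{26}{75} = \frac{3249}{4480} - \frac{26}{75} = \frac{25439}{67200} \approx 0.37856$)
$\frac{1}{Z{\left(G{\left(l \right)} \right)} + a} = \frac{1}{\frac{1}{5} \left(-7\right) + \frac{25439}{67200}} = \frac{1}{- \frac{7}{5} + \frac{25439}{67200}} = \frac{1}{- \frac{68641}{67200}} = - \frac{67200}{68641}$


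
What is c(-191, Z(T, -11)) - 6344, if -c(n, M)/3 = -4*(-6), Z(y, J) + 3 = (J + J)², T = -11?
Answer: -6416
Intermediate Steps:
Z(y, J) = -3 + 4*J² (Z(y, J) = -3 + (J + J)² = -3 + (2*J)² = -3 + 4*J²)
c(n, M) = -72 (c(n, M) = -(-3)*4*(-6) = -(-3)*(-24) = -3*24 = -72)
c(-191, Z(T, -11)) - 6344 = -72 - 6344 = -6416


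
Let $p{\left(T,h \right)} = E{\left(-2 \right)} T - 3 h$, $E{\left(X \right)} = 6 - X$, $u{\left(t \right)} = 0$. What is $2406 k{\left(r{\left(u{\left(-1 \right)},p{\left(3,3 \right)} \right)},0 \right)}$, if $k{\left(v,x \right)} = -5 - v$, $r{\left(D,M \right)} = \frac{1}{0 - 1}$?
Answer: $-9624$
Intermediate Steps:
$p{\left(T,h \right)} = - 3 h + 8 T$ ($p{\left(T,h \right)} = \left(6 - -2\right) T - 3 h = \left(6 + 2\right) T - 3 h = 8 T - 3 h = - 3 h + 8 T$)
$r{\left(D,M \right)} = -1$ ($r{\left(D,M \right)} = \frac{1}{-1} = -1$)
$2406 k{\left(r{\left(u{\left(-1 \right)},p{\left(3,3 \right)} \right)},0 \right)} = 2406 \left(-5 - -1\right) = 2406 \left(-5 + 1\right) = 2406 \left(-4\right) = -9624$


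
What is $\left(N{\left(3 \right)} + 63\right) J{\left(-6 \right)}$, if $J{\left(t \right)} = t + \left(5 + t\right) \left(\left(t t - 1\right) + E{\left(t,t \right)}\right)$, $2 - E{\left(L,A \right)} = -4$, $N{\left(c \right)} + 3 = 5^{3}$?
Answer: $-8695$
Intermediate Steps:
$N{\left(c \right)} = 122$ ($N{\left(c \right)} = -3 + 5^{3} = -3 + 125 = 122$)
$E{\left(L,A \right)} = 6$ ($E{\left(L,A \right)} = 2 - -4 = 2 + 4 = 6$)
$J{\left(t \right)} = t + \left(5 + t\right) \left(5 + t^{2}\right)$ ($J{\left(t \right)} = t + \left(5 + t\right) \left(\left(t t - 1\right) + 6\right) = t + \left(5 + t\right) \left(\left(t^{2} - 1\right) + 6\right) = t + \left(5 + t\right) \left(\left(-1 + t^{2}\right) + 6\right) = t + \left(5 + t\right) \left(5 + t^{2}\right)$)
$\left(N{\left(3 \right)} + 63\right) J{\left(-6 \right)} = \left(122 + 63\right) \left(25 + \left(-6\right)^{3} + 5 \left(-6\right)^{2} + 6 \left(-6\right)\right) = 185 \left(25 - 216 + 5 \cdot 36 - 36\right) = 185 \left(25 - 216 + 180 - 36\right) = 185 \left(-47\right) = -8695$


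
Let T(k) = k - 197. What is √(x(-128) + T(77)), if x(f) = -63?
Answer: I*√183 ≈ 13.528*I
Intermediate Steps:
T(k) = -197 + k
√(x(-128) + T(77)) = √(-63 + (-197 + 77)) = √(-63 - 120) = √(-183) = I*√183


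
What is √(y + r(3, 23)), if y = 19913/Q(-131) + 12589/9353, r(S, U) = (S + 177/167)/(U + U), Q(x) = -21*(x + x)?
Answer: √197433841032477292714926/197658651246 ≈ 2.2480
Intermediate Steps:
Q(x) = -42*x
r(S, U) = (177/167 + S)/(2*U) (r(S, U) = (S + 177*(1/167))/((2*U)) = (S + 177/167)*(1/(2*U)) = (177/167 + S)*(1/(2*U)) = (177/167 + S)/(2*U))
y = 255510967/51460206 (y = 19913/((-42*(-131))) + 12589/9353 = 19913/5502 + 12589*(1/9353) = 19913*(1/5502) + 12589/9353 = 19913/5502 + 12589/9353 = 255510967/51460206 ≈ 4.9652)
√(y + r(3, 23)) = √(255510967/51460206 + (1/334)*(177 + 167*3)/23) = √(255510967/51460206 + (1/334)*(1/23)*(177 + 501)) = √(255510967/51460206 + (1/334)*(1/23)*678) = √(255510967/51460206 + 339/3841) = √(998862634081/197658651246) = √197433841032477292714926/197658651246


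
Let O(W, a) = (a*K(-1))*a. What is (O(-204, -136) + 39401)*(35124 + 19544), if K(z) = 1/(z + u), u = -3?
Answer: 1901189036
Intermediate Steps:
K(z) = 1/(-3 + z) (K(z) = 1/(z - 3) = 1/(-3 + z))
O(W, a) = -a**2/4 (O(W, a) = (a/(-3 - 1))*a = (a/(-4))*a = (a*(-1/4))*a = (-a/4)*a = -a**2/4)
(O(-204, -136) + 39401)*(35124 + 19544) = (-1/4*(-136)**2 + 39401)*(35124 + 19544) = (-1/4*18496 + 39401)*54668 = (-4624 + 39401)*54668 = 34777*54668 = 1901189036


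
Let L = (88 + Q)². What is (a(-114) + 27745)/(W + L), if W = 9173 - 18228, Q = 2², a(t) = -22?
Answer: -9241/197 ≈ -46.909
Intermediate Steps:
Q = 4
W = -9055
L = 8464 (L = (88 + 4)² = 92² = 8464)
(a(-114) + 27745)/(W + L) = (-22 + 27745)/(-9055 + 8464) = 27723/(-591) = 27723*(-1/591) = -9241/197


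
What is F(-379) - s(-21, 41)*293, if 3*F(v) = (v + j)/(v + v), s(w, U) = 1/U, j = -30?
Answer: -649513/93234 ≈ -6.9665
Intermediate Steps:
F(v) = (-30 + v)/(6*v) (F(v) = ((v - 30)/(v + v))/3 = ((-30 + v)/((2*v)))/3 = ((-30 + v)*(1/(2*v)))/3 = ((-30 + v)/(2*v))/3 = (-30 + v)/(6*v))
F(-379) - s(-21, 41)*293 = (⅙)*(-30 - 379)/(-379) - 293/41 = (⅙)*(-1/379)*(-409) - 293/41 = 409/2274 - 1*293/41 = 409/2274 - 293/41 = -649513/93234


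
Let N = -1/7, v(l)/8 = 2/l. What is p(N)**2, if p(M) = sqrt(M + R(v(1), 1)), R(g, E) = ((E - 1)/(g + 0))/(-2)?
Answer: -1/7 ≈ -0.14286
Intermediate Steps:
v(l) = 16/l (v(l) = 8*(2/l) = 16/l)
N = -1/7 (N = -1*1/7 = -1/7 ≈ -0.14286)
R(g, E) = -(-1 + E)/(2*g) (R(g, E) = ((-1 + E)/g)*(-1/2) = -(-1 + E)/(2*g))
p(M) = sqrt(M) (p(M) = sqrt(M + (1 - 1*1)/(2*((16/1)))) = sqrt(M + (1 - 1)/(2*((16*1)))) = sqrt(M + (1/2)*0/16) = sqrt(M + (1/2)*(1/16)*0) = sqrt(M + 0) = sqrt(M))
p(N)**2 = (sqrt(-1/7))**2 = (I*sqrt(7)/7)**2 = -1/7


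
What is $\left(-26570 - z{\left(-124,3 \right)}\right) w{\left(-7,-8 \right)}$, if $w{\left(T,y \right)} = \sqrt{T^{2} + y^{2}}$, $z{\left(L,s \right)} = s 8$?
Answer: $- 26594 \sqrt{113} \approx -2.827 \cdot 10^{5}$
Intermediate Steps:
$z{\left(L,s \right)} = 8 s$
$\left(-26570 - z{\left(-124,3 \right)}\right) w{\left(-7,-8 \right)} = \left(-26570 - 8 \cdot 3\right) \sqrt{\left(-7\right)^{2} + \left(-8\right)^{2}} = \left(-26570 - 24\right) \sqrt{49 + 64} = \left(-26570 - 24\right) \sqrt{113} = - 26594 \sqrt{113}$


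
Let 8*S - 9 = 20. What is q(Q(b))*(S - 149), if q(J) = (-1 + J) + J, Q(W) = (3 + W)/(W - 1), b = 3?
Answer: -5815/8 ≈ -726.88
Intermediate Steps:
S = 29/8 (S = 9/8 + (1/8)*20 = 9/8 + 5/2 = 29/8 ≈ 3.6250)
Q(W) = (3 + W)/(-1 + W)
q(J) = -1 + 2*J
q(Q(b))*(S - 149) = (-1 + 2*((3 + 3)/(-1 + 3)))*(29/8 - 149) = (-1 + 2*(6/2))*(-1163/8) = (-1 + 2*((1/2)*6))*(-1163/8) = (-1 + 2*3)*(-1163/8) = (-1 + 6)*(-1163/8) = 5*(-1163/8) = -5815/8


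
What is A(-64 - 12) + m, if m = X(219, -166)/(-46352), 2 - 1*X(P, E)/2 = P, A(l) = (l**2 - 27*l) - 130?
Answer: 178409065/23176 ≈ 7698.0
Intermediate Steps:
A(l) = -130 + l**2 - 27*l
X(P, E) = 4 - 2*P
m = 217/23176 (m = (4 - 2*219)/(-46352) = (4 - 438)*(-1/46352) = -434*(-1/46352) = 217/23176 ≈ 0.0093631)
A(-64 - 12) + m = (-130 + (-64 - 12)**2 - 27*(-64 - 12)) + 217/23176 = (-130 + (-76)**2 - 27*(-76)) + 217/23176 = (-130 + 5776 + 2052) + 217/23176 = 7698 + 217/23176 = 178409065/23176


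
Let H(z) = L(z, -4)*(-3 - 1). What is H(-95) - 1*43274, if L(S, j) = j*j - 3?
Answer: -43326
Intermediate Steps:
L(S, j) = -3 + j**2 (L(S, j) = j**2 - 3 = -3 + j**2)
H(z) = -52 (H(z) = (-3 + (-4)**2)*(-3 - 1) = (-3 + 16)*(-4) = 13*(-4) = -52)
H(-95) - 1*43274 = -52 - 1*43274 = -52 - 43274 = -43326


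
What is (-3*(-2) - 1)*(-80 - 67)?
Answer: -735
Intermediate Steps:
(-3*(-2) - 1)*(-80 - 67) = (6 - 1)*(-147) = 5*(-147) = -735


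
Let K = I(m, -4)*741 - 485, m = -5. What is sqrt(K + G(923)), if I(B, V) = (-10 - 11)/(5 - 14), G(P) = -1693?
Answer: I*sqrt(449) ≈ 21.19*I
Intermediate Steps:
I(B, V) = 7/3 (I(B, V) = -21/(-9) = -21*(-1/9) = 7/3)
K = 1244 (K = (7/3)*741 - 485 = 1729 - 485 = 1244)
sqrt(K + G(923)) = sqrt(1244 - 1693) = sqrt(-449) = I*sqrt(449)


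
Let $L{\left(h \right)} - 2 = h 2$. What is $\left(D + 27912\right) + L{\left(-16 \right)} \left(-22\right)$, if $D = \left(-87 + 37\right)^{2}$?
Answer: $31072$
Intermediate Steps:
$L{\left(h \right)} = 2 + 2 h$ ($L{\left(h \right)} = 2 + h 2 = 2 + 2 h$)
$D = 2500$ ($D = \left(-50\right)^{2} = 2500$)
$\left(D + 27912\right) + L{\left(-16 \right)} \left(-22\right) = \left(2500 + 27912\right) + \left(2 + 2 \left(-16\right)\right) \left(-22\right) = 30412 + \left(2 - 32\right) \left(-22\right) = 30412 - -660 = 30412 + 660 = 31072$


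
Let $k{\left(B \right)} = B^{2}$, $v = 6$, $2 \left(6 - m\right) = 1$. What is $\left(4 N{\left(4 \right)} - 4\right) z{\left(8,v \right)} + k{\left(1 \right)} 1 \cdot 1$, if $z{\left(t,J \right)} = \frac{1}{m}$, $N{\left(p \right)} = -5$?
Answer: $- \frac{37}{11} \approx -3.3636$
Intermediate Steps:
$m = \frac{11}{2}$ ($m = 6 - \frac{1}{2} = \frac{11}{2} \approx 5.5$)
$z{\left(t,J \right)} = \frac{2}{11}$ ($z{\left(t,J \right)} = \frac{1}{\frac{11}{2}} = \frac{2}{11}$)
$\left(4 N{\left(4 \right)} - 4\right) z{\left(8,v \right)} + k{\left(1 \right)} 1 \cdot 1 = \left(4 \left(-5\right) - 4\right) \frac{2}{11} + 1^{2} \cdot 1 \cdot 1 = \left(-20 - 4\right) \frac{2}{11} + 1 \cdot 1 \cdot 1 = \left(-24\right) \frac{2}{11} + 1 \cdot 1 = - \frac{48}{11} + 1 = - \frac{37}{11}$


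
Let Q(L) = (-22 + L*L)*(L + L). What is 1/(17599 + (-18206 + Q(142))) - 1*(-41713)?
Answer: 238586722074/5719721 ≈ 41713.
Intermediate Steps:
Q(L) = 2*L*(-22 + L²) (Q(L) = (-22 + L²)*(2*L) = 2*L*(-22 + L²))
1/(17599 + (-18206 + Q(142))) - 1*(-41713) = 1/(17599 + (-18206 + 2*142*(-22 + 142²))) - 1*(-41713) = 1/(17599 + (-18206 + 2*142*(-22 + 20164))) + 41713 = 1/(17599 + (-18206 + 2*142*20142)) + 41713 = 1/(17599 + (-18206 + 5720328)) + 41713 = 1/(17599 + 5702122) + 41713 = 1/5719721 + 41713 = 238586722074/5719721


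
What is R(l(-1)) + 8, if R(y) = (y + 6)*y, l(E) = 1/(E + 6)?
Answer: 231/25 ≈ 9.2400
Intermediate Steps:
l(E) = 1/(6 + E)
R(y) = y*(6 + y) (R(y) = (6 + y)*y = y*(6 + y))
R(l(-1)) + 8 = (6 + 1/(6 - 1))/(6 - 1) + 8 = (6 + 1/5)/5 + 8 = (1/5)*(31/5) + 8 = 31/25 + 8 = 231/25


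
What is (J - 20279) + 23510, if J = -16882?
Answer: -13651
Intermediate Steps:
(J - 20279) + 23510 = (-16882 - 20279) + 23510 = -37161 + 23510 = -13651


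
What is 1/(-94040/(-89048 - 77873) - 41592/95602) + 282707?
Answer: 123129077339/435524 ≈ 2.8272e+5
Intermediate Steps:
1/(-94040/(-89048 - 77873) - 41592/95602) + 282707 = 1/(-94040/(-166921) - 41592*1/95602) + 282707 = 1/(-94040*(-1/166921) - 20796/47801) + 282707 = 1/(40/71 - 20796/47801) + 282707 = 1/(435524/3393871) + 282707 = 3393871/435524 + 282707 = 123129077339/435524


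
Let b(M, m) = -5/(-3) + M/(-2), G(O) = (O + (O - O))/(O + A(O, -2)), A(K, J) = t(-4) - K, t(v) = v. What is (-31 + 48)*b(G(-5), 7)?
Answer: 425/24 ≈ 17.708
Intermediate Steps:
A(K, J) = -4 - K
G(O) = -O/4 (G(O) = (O + (O - O))/(O + (-4 - O)) = (O + 0)/(-4) = O*(-1/4) = -O/4)
b(M, m) = 5/3 - M/2 (b(M, m) = -5*(-1/3) + M*(-1/2) = 5/3 - M/2)
(-31 + 48)*b(G(-5), 7) = (-31 + 48)*(5/3 - (-1)*(-5)/8) = 17*(5/3 - 1/2*5/4) = 17*(5/3 - 5/8) = 17*(25/24) = 425/24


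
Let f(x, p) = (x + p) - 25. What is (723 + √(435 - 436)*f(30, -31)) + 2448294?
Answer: 2449017 - 26*I ≈ 2.449e+6 - 26.0*I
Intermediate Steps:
f(x, p) = -25 + p + x (f(x, p) = (p + x) - 25 = -25 + p + x)
(723 + √(435 - 436)*f(30, -31)) + 2448294 = (723 + √(435 - 436)*(-25 - 31 + 30)) + 2448294 = (723 + √(-1)*(-26)) + 2448294 = (723 + I*(-26)) + 2448294 = (723 - 26*I) + 2448294 = 2449017 - 26*I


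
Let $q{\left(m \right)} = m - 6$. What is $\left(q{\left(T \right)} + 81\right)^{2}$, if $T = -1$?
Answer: $5476$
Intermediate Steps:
$q{\left(m \right)} = -6 + m$ ($q{\left(m \right)} = m - 6 = -6 + m$)
$\left(q{\left(T \right)} + 81\right)^{2} = \left(\left(-6 - 1\right) + 81\right)^{2} = \left(-7 + 81\right)^{2} = 74^{2} = 5476$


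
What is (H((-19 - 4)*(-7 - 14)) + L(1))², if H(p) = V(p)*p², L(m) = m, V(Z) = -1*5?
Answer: 1360591605136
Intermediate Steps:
V(Z) = -5
H(p) = -5*p²
(H((-19 - 4)*(-7 - 14)) + L(1))² = (-5*(-19 - 4)²*(-7 - 14)² + 1)² = (-5*(-23*(-21))² + 1)² = (-5*483² + 1)² = (-5*233289 + 1)² = (-1166445 + 1)² = (-1166444)² = 1360591605136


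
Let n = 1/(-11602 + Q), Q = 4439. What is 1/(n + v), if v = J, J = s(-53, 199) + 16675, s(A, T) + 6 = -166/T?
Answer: 1425437/23759420096 ≈ 5.9995e-5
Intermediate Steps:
s(A, T) = -6 - 166/T
n = -1/7163 (n = 1/(-11602 + 4439) = 1/(-7163) = -1/7163 ≈ -0.00013961)
J = 3316965/199 (J = (-6 - 166/199) + 16675 = -1360/199 + 16675 = 3316965/199 ≈ 16668.)
v = 3316965/199 ≈ 16668.
1/(n + v) = 1/(-1/7163 + 3316965/199) = 1/(23759420096/1425437) = 1425437/23759420096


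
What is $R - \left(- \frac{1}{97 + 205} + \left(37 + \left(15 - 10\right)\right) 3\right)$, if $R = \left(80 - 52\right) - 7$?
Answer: $- \frac{31709}{302} \approx -105.0$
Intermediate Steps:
$R = 21$ ($R = 28 - 7 = 21$)
$R - \left(- \frac{1}{97 + 205} + \left(37 + \left(15 - 10\right)\right) 3\right) = 21 - \left(- \frac{1}{97 + 205} + \left(37 + \left(15 - 10\right)\right) 3\right) = 21 + \left(\frac{1}{302} - \left(37 + \left(15 - 10\right)\right) 3\right) = 21 + \left(\frac{1}{302} - \left(37 + 5\right) 3\right) = 21 + \left(\frac{1}{302} - 42 \cdot 3\right) = 21 + \left(\frac{1}{302} - 126\right) = 21 - \frac{38051}{302} = - \frac{31709}{302}$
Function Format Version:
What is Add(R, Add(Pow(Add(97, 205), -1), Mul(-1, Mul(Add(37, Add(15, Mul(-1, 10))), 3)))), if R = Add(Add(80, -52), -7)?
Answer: Rational(-31709, 302) ≈ -105.00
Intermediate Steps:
R = 21 (R = Add(28, -7) = 21)
Add(R, Add(Pow(Add(97, 205), -1), Mul(-1, Mul(Add(37, Add(15, Mul(-1, 10))), 3)))) = Add(21, Add(Pow(Add(97, 205), -1), Mul(-1, Mul(Add(37, Add(15, Mul(-1, 10))), 3)))) = Add(21, Add(Pow(302, -1), Mul(-1, Mul(Add(37, Add(15, -10)), 3)))) = Add(21, Add(Rational(1, 302), Mul(-1, Mul(Add(37, 5), 3)))) = Add(21, Add(Rational(1, 302), Mul(-1, Mul(42, 3)))) = Add(21, Add(Rational(1, 302), Mul(-1, 126))) = Add(21, Add(Rational(1, 302), -126)) = Add(21, Rational(-38051, 302)) = Rational(-31709, 302)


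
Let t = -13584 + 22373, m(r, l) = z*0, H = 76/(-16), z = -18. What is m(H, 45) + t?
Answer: 8789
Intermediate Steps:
H = -19/4 (H = 76*(-1/16) = -19/4 ≈ -4.7500)
m(r, l) = 0 (m(r, l) = -18*0 = 0)
t = 8789
m(H, 45) + t = 0 + 8789 = 8789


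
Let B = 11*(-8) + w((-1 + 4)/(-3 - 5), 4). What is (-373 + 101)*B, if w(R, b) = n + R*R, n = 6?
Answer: 89063/4 ≈ 22266.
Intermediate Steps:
w(R, b) = 6 + R**2 (w(R, b) = 6 + R*R = 6 + R**2)
B = -5239/64 (B = 11*(-8) + (6 + ((-1 + 4)/(-3 - 5))**2) = -88 + (6 + (3/(-8))**2) = -88 + (6 + (3*(-1/8))**2) = -88 + (6 + (-3/8)**2) = -88 + (6 + 9/64) = -88 + 393/64 = -5239/64 ≈ -81.859)
(-373 + 101)*B = (-373 + 101)*(-5239/64) = -272*(-5239/64) = 89063/4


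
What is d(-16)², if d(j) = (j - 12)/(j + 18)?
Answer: 196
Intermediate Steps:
d(j) = (-12 + j)/(18 + j)
d(-16)² = ((-12 - 16)/(18 - 16))² = (-28/2)² = ((½)*(-28))² = (-14)² = 196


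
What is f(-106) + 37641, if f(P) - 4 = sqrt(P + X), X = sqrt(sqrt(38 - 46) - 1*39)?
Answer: 37645 + sqrt(-106 + sqrt(-39 + 2*I*sqrt(2))) ≈ 37645.0 + 10.289*I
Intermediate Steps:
X = sqrt(-39 + 2*I*sqrt(2)) (X = sqrt(sqrt(-8) - 39) = sqrt(2*I*sqrt(2) - 39) = sqrt(-39 + 2*I*sqrt(2)) ≈ 0.22631 + 6.2491*I)
f(P) = 4 + sqrt(P + sqrt(-39 + 2*I*sqrt(2)))
f(-106) + 37641 = (4 + sqrt(-106 + sqrt(-39 + 2*I*sqrt(2)))) + 37641 = 37645 + sqrt(-106 + sqrt(-39 + 2*I*sqrt(2)))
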